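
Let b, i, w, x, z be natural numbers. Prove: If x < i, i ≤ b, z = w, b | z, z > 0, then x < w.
x < i and i ≤ b, therefore x < b. Since b | z and z > 0, b ≤ z. z = w, so b ≤ w. Since x < b, x < w.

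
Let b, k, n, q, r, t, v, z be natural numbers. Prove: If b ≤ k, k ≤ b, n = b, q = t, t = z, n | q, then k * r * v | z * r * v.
b ≤ k and k ≤ b, so b = k. q = t and t = z, thus q = z. n | q, so n | z. n = b, so b | z. Since b = k, k | z. Then k * r | z * r. Then k * r * v | z * r * v.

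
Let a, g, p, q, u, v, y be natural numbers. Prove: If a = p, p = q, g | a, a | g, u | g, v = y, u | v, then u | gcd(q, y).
a = p and p = q, so a = q. g | a and a | g, therefore g = a. Since u | g, u | a. a = q, so u | q. v = y and u | v, therefore u | y. u | q, so u | gcd(q, y).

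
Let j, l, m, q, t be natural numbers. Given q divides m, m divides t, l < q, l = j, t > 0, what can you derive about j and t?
j < t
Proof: l = j and l < q, hence j < q. Since q divides m and m divides t, q divides t. Because t > 0, q ≤ t. j < q, so j < t.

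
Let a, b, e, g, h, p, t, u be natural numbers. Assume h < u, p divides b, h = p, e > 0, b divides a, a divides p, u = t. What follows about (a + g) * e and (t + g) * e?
(a + g) * e < (t + g) * e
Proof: p divides b and b divides a, so p divides a. a divides p, so p = a. h = p, so h = a. u = t and h < u, therefore h < t. h = a, so a < t. Then a + g < t + g. Since e > 0, by multiplying by a positive, (a + g) * e < (t + g) * e.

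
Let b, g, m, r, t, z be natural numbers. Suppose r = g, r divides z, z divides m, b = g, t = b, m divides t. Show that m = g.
r divides z and z divides m, so r divides m. r = g, so g divides m. Since t = b and m divides t, m divides b. b = g, so m divides g. Since g divides m, g = m. Then m = g.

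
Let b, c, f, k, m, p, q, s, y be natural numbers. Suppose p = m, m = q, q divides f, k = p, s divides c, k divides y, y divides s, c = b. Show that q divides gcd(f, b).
p = m and m = q, hence p = q. Because k divides y and y divides s, k divides s. Because k = p, p divides s. From c = b and s divides c, s divides b. Since p divides s, p divides b. Since p = q, q divides b. Since q divides f, q divides gcd(f, b).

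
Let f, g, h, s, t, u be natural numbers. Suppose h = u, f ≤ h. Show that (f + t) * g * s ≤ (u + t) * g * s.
h = u and f ≤ h, hence f ≤ u. Then f + t ≤ u + t. By multiplying by a non-negative, (f + t) * g ≤ (u + t) * g. By multiplying by a non-negative, (f + t) * g * s ≤ (u + t) * g * s.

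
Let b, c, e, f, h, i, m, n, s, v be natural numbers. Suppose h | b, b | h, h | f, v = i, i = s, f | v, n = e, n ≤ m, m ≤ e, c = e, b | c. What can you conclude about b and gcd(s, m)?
b | gcd(s, m)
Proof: h | b and b | h, hence h = b. h | f, so b | f. From v = i and i = s, v = s. Since f | v, f | s. b | f, so b | s. n = e and n ≤ m, therefore e ≤ m. Since m ≤ e, e = m. c = e and b | c, thus b | e. Since e = m, b | m. Since b | s, b | gcd(s, m).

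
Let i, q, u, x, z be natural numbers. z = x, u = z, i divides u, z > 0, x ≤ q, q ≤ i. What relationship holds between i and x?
i = x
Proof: u = z and i divides u, therefore i divides z. Since z > 0, i ≤ z. z = x, so i ≤ x. x ≤ q and q ≤ i, therefore x ≤ i. i ≤ x, so i = x.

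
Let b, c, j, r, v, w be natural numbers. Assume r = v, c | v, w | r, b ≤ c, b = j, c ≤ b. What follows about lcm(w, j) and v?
lcm(w, j) | v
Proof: Because r = v and w | r, w | v. c ≤ b and b ≤ c, therefore c = b. b = j, so c = j. From c | v, j | v. Since w | v, lcm(w, j) | v.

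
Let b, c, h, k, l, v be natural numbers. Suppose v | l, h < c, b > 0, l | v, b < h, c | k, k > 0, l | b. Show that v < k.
l | v and v | l, hence l = v. l | b, so v | b. b > 0, so v ≤ b. c | k and k > 0, so c ≤ k. h < c, so h < k. Since b < h, b < k. Since v ≤ b, v < k.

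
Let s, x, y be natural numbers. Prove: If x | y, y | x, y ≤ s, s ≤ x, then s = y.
Because x | y and y | x, x = y. Since s ≤ x, s ≤ y. Because y ≤ s, s = y.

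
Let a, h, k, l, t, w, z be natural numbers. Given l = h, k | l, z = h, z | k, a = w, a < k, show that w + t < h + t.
l = h and k | l, therefore k | h. Since z = h and z | k, h | k. k | h, so k = h. a = w and a < k, therefore w < k. k = h, so w < h. Then w + t < h + t.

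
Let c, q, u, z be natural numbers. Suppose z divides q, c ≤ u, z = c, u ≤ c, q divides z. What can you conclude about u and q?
u = q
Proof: q divides z and z divides q, so q = z. z = c, so q = c. Because c ≤ u and u ≤ c, c = u. Since q = c, q = u. Then u = q.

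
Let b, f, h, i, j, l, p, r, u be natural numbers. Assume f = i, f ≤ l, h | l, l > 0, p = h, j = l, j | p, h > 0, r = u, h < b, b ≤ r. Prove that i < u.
Because f = i and f ≤ l, i ≤ l. From h | l and l > 0, h ≤ l. Since j = l and j | p, l | p. Since p = h, l | h. Because h > 0, l ≤ h. From h ≤ l, h = l. h < b and b ≤ r, hence h < r. r = u, so h < u. Since h = l, l < u. Since i ≤ l, i < u.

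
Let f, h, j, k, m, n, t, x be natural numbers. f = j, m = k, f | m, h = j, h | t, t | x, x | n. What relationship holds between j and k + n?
j | k + n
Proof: Because m = k and f | m, f | k. Since f = j, j | k. h | t and t | x, thus h | x. Because h = j, j | x. Since x | n, j | n. Since j | k, j | k + n.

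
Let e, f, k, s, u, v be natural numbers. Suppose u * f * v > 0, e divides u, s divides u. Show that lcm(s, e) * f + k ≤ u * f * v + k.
s divides u and e divides u, therefore lcm(s, e) divides u. Then lcm(s, e) * f divides u * f. Then lcm(s, e) * f divides u * f * v. Since u * f * v > 0, lcm(s, e) * f ≤ u * f * v. Then lcm(s, e) * f + k ≤ u * f * v + k.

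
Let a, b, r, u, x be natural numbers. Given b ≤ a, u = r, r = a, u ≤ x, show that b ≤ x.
u = r and r = a, hence u = a. u ≤ x, so a ≤ x. Since b ≤ a, b ≤ x.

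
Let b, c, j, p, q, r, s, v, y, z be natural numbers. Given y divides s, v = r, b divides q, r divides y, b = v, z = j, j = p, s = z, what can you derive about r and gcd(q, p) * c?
r divides gcd(q, p) * c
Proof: b = v and v = r, so b = r. b divides q, so r divides q. s = z and z = j, therefore s = j. y divides s, so y divides j. Since r divides y, r divides j. j = p, so r divides p. r divides q, so r divides gcd(q, p). Then r divides gcd(q, p) * c.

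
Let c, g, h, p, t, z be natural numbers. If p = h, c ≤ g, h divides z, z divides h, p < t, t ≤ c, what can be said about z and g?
z < g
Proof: h divides z and z divides h, hence h = z. p = h, so p = z. p < t, so z < t. t ≤ c and c ≤ g, therefore t ≤ g. z < t, so z < g.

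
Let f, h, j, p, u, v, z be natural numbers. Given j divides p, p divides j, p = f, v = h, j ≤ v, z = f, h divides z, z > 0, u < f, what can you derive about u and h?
u < h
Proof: j divides p and p divides j, thus j = p. p = f, so j = f. v = h and j ≤ v, hence j ≤ h. From j = f, f ≤ h. h divides z and z > 0, hence h ≤ z. Since z = f, h ≤ f. Since f ≤ h, f = h. Since u < f, u < h.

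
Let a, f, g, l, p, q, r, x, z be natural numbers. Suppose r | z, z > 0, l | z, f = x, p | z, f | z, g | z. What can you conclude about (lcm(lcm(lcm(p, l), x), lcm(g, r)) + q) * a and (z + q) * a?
(lcm(lcm(lcm(p, l), x), lcm(g, r)) + q) * a ≤ (z + q) * a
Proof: Because p | z and l | z, lcm(p, l) | z. f = x and f | z, so x | z. lcm(p, l) | z, so lcm(lcm(p, l), x) | z. From g | z and r | z, lcm(g, r) | z. Because lcm(lcm(p, l), x) | z, lcm(lcm(lcm(p, l), x), lcm(g, r)) | z. z > 0, so lcm(lcm(lcm(p, l), x), lcm(g, r)) ≤ z. Then lcm(lcm(lcm(p, l), x), lcm(g, r)) + q ≤ z + q. Then (lcm(lcm(lcm(p, l), x), lcm(g, r)) + q) * a ≤ (z + q) * a.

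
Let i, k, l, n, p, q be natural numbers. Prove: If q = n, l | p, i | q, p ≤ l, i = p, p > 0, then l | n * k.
l | p and p > 0, so l ≤ p. p ≤ l, so p = l. i = p, so i = l. Because q = n and i | q, i | n. i = l, so l | n. Then l | n * k.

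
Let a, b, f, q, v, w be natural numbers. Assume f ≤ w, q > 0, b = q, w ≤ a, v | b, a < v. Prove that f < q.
f ≤ w and w ≤ a, so f ≤ a. a < v, so f < v. b = q and v | b, so v | q. q > 0, so v ≤ q. f < v, so f < q.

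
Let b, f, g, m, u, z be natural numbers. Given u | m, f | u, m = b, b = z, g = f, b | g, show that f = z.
f | u and u | m, therefore f | m. m = b, so f | b. g = f and b | g, thus b | f. f | b, so f = b. Since b = z, f = z.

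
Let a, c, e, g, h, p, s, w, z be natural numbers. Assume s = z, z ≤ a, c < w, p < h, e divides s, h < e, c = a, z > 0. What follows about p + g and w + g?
p + g < w + g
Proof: p < h and h < e, hence p < e. s = z and e divides s, therefore e divides z. z > 0, so e ≤ z. p < e, so p < z. From c = a and c < w, a < w. z ≤ a, so z < w. p < z, so p < w. Then p + g < w + g.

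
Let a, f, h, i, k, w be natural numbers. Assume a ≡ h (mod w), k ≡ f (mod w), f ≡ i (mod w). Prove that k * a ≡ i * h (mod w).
k ≡ f (mod w) and f ≡ i (mod w), so k ≡ i (mod w). a ≡ h (mod w), so k * a ≡ i * h (mod w).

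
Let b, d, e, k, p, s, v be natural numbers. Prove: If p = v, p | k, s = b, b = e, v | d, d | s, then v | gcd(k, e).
p = v and p | k, thus v | k. Because s = b and b = e, s = e. v | d and d | s, thus v | s. s = e, so v | e. v | k, so v | gcd(k, e).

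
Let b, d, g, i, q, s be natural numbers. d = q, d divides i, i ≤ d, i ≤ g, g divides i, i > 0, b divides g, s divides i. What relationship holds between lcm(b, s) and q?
lcm(b, s) divides q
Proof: d divides i and i > 0, therefore d ≤ i. Since i ≤ d, i = d. d = q, so i = q. g divides i and i > 0, so g ≤ i. Since i ≤ g, g = i. Since b divides g, b divides i. Since s divides i, lcm(b, s) divides i. Since i = q, lcm(b, s) divides q.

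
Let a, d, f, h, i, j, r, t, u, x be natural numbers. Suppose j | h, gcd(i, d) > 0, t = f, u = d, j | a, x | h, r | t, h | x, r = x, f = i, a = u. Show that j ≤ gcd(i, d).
t = f and f = i, so t = i. Since h | x and x | h, h = x. j | h, so j | x. r = x and r | t, therefore x | t. Since j | x, j | t. t = i, so j | i. a = u and u = d, hence a = d. Since j | a, j | d. Since j | i, j | gcd(i, d). Because gcd(i, d) > 0, j ≤ gcd(i, d).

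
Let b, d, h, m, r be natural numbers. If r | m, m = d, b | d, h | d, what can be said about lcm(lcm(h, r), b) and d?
lcm(lcm(h, r), b) | d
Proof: Since m = d and r | m, r | d. Since h | d, lcm(h, r) | d. b | d, so lcm(lcm(h, r), b) | d.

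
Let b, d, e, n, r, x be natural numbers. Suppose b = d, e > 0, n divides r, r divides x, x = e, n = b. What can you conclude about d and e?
d ≤ e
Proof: x = e and r divides x, hence r divides e. From n divides r, n divides e. n = b, so b divides e. Since b = d, d divides e. e > 0, so d ≤ e.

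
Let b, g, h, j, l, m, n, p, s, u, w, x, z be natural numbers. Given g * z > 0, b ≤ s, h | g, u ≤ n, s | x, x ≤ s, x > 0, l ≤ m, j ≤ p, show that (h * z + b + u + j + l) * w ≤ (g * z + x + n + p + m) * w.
h | g, hence h * z | g * z. Since g * z > 0, h * z ≤ g * z. s | x and x > 0, so s ≤ x. From x ≤ s, s = x. Since b ≤ s, b ≤ x. u ≤ n, so b + u ≤ x + n. From j ≤ p and l ≤ m, j + l ≤ p + m. b + u ≤ x + n, so b + u + j + l ≤ x + n + p + m. h * z ≤ g * z, so h * z + b + u + j + l ≤ g * z + x + n + p + m. Then (h * z + b + u + j + l) * w ≤ (g * z + x + n + p + m) * w.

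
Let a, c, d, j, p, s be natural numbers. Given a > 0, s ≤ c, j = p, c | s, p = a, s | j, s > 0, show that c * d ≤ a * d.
Because c | s and s > 0, c ≤ s. Because s ≤ c, s = c. j = p and p = a, hence j = a. s | j, so s | a. a > 0, so s ≤ a. s = c, so c ≤ a. Then c * d ≤ a * d.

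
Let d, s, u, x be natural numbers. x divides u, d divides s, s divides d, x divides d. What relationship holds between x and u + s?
x divides u + s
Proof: Since d divides s and s divides d, d = s. Because x divides d, x divides s. Since x divides u, x divides u + s.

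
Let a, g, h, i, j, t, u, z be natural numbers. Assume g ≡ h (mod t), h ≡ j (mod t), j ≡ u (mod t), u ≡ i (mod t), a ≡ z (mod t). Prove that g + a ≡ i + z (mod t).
Because g ≡ h (mod t) and h ≡ j (mod t), g ≡ j (mod t). j ≡ u (mod t), so g ≡ u (mod t). u ≡ i (mod t), so g ≡ i (mod t). a ≡ z (mod t), so g + a ≡ i + z (mod t).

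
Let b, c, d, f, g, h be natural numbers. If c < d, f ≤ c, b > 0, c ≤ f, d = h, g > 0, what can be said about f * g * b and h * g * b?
f * g * b < h * g * b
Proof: c ≤ f and f ≤ c, so c = f. c < d, so f < d. Since d = h, f < h. Because g > 0, by multiplying by a positive, f * g < h * g. Since b > 0, by multiplying by a positive, f * g * b < h * g * b.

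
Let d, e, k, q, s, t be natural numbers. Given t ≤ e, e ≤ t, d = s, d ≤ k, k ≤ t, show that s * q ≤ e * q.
Because t ≤ e and e ≤ t, t = e. Because d = s and d ≤ k, s ≤ k. k ≤ t, so s ≤ t. t = e, so s ≤ e. By multiplying by a non-negative, s * q ≤ e * q.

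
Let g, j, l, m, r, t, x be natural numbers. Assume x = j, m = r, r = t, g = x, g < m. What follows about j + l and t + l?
j + l < t + l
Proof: m = r and r = t, so m = t. g = x and g < m, thus x < m. Because m = t, x < t. x = j, so j < t. Then j + l < t + l.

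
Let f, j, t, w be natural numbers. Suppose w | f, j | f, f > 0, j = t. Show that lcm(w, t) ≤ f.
j = t and j | f, hence t | f. Since w | f, lcm(w, t) | f. f > 0, so lcm(w, t) ≤ f.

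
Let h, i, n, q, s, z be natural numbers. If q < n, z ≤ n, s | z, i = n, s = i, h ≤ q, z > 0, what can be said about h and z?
h < z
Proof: From s = i and i = n, s = n. From s | z and z > 0, s ≤ z. s = n, so n ≤ z. z ≤ n, so n = z. h ≤ q and q < n, therefore h < n. From n = z, h < z.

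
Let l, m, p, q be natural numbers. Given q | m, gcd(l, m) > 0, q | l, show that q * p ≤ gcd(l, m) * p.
Since q | l and q | m, q | gcd(l, m). Since gcd(l, m) > 0, q ≤ gcd(l, m). Then q * p ≤ gcd(l, m) * p.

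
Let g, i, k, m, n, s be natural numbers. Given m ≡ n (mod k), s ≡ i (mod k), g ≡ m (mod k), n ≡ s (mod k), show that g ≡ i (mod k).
Because g ≡ m (mod k) and m ≡ n (mod k), g ≡ n (mod k). Since n ≡ s (mod k), g ≡ s (mod k). From s ≡ i (mod k), g ≡ i (mod k).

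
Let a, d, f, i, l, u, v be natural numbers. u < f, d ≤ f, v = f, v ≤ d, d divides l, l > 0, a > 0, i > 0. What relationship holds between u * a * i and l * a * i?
u * a * i < l * a * i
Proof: v = f and v ≤ d, thus f ≤ d. d ≤ f, so d = f. d divides l and l > 0, thus d ≤ l. From d = f, f ≤ l. u < f, so u < l. Combined with a > 0, by multiplying by a positive, u * a < l * a. Combined with i > 0, by multiplying by a positive, u * a * i < l * a * i.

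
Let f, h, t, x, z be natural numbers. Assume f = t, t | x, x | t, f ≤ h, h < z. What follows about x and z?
x < z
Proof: Because t | x and x | t, t = x. Since f = t, f = x. From f ≤ h and h < z, f < z. f = x, so x < z.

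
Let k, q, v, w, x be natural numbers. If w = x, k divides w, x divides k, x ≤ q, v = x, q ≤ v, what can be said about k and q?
k = q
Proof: w = x and k divides w, so k divides x. x divides k, so k = x. v = x and q ≤ v, hence q ≤ x. Since x ≤ q, x = q. Since k = x, k = q.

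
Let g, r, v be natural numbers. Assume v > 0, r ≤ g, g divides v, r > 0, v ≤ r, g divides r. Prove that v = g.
g divides r and r > 0, thus g ≤ r. r ≤ g, so r = g. v ≤ r, so v ≤ g. Because g divides v and v > 0, g ≤ v. v ≤ g, so v = g.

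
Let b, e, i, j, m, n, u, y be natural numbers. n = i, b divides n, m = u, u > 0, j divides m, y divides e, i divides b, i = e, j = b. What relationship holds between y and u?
y ≤ u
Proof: n = i and b divides n, thus b divides i. Since i divides b, b = i. Since i = e, b = e. Since m = u and j divides m, j divides u. Since j = b, b divides u. b = e, so e divides u. From y divides e, y divides u. From u > 0, y ≤ u.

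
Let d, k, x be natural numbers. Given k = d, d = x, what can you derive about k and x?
k = x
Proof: k = d and d = x. By transitivity, k = x.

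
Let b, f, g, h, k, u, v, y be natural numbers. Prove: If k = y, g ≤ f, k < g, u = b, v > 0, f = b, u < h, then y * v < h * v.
k < g and g ≤ f, therefore k < f. f = b, so k < b. k = y, so y < b. Because u = b and u < h, b < h. Since y < b, y < h. Since v > 0, y * v < h * v.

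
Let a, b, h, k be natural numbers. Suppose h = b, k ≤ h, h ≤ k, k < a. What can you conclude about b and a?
b < a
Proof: k ≤ h and h ≤ k, therefore k = h. k < a, so h < a. h = b, so b < a.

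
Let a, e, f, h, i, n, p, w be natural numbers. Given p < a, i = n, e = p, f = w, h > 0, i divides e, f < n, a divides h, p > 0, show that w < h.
e = p and i divides e, therefore i divides p. Since i = n, n divides p. Since p > 0, n ≤ p. a divides h and h > 0, so a ≤ h. p < a, so p < h. n ≤ p, so n < h. f < n, so f < h. From f = w, w < h.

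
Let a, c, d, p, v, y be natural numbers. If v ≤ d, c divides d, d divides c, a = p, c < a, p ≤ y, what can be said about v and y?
v < y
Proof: c divides d and d divides c, so c = d. a = p and c < a, thus c < p. Since c = d, d < p. Since p ≤ y, d < y. Since v ≤ d, v < y.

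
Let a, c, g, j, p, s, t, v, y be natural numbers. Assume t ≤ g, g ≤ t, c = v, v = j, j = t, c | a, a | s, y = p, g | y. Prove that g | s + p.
Since t ≤ g and g ≤ t, t = g. Because c = v and v = j, c = j. j = t, so c = t. Since c | a, t | a. a | s, so t | s. t = g, so g | s. y = p and g | y, hence g | p. Since g | s, g | s + p.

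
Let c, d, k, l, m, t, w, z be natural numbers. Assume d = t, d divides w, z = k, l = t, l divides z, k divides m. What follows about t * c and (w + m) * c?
t * c divides (w + m) * c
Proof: d = t and d divides w, hence t divides w. l = t and l divides z, thus t divides z. Since z = k, t divides k. From k divides m, t divides m. Since t divides w, t divides w + m. Then t * c divides (w + m) * c.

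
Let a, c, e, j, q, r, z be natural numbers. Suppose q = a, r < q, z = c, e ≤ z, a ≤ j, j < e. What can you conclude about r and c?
r < c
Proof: Because q = a and r < q, r < a. Since a ≤ j and j < e, a < e. Since e ≤ z, a < z. z = c, so a < c. Since r < a, r < c.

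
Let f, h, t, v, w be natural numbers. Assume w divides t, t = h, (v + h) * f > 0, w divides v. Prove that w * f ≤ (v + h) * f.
t = h and w divides t, hence w divides h. w divides v, so w divides v + h. Then w * f divides (v + h) * f. Because (v + h) * f > 0, w * f ≤ (v + h) * f.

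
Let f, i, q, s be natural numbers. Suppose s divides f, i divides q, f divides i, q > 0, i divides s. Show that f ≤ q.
Since i divides s and s divides f, i divides f. f divides i, so i = f. i divides q and q > 0, hence i ≤ q. Since i = f, f ≤ q.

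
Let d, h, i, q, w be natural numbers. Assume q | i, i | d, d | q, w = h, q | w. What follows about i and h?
i | h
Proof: i | d and d | q, so i | q. From q | i, q = i. Since w = h and q | w, q | h. Since q = i, i | h.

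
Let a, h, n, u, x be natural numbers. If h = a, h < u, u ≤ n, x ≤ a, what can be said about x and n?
x < n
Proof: Since h < u and u ≤ n, h < n. h = a, so a < n. Since x ≤ a, x < n.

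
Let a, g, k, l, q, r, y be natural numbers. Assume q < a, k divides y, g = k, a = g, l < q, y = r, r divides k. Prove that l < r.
Because a = g and g = k, a = k. Since y = r and k divides y, k divides r. Since r divides k, k = r. Since a = k, a = r. l < q and q < a, hence l < a. a = r, so l < r.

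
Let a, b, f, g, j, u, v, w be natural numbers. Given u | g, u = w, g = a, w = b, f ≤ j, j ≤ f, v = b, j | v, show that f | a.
j ≤ f and f ≤ j, therefore j = f. Because v = b and j | v, j | b. Since u = w and w = b, u = b. u | g, so b | g. Since g = a, b | a. Since j | b, j | a. Since j = f, f | a.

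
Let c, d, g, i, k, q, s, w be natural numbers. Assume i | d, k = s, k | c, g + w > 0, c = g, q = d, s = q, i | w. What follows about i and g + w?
i ≤ g + w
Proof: k = s and k | c, so s | c. s = q, so q | c. c = g, so q | g. Because q = d, d | g. Since i | d, i | g. i | w, so i | g + w. g + w > 0, so i ≤ g + w.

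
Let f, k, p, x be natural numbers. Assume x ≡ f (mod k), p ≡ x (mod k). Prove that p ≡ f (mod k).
Because p ≡ x (mod k) and x ≡ f (mod k), by transitivity, p ≡ f (mod k).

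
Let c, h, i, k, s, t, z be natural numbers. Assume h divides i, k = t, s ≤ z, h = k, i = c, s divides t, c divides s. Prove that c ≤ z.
i = c and h divides i, thus h divides c. h = k, so k divides c. Since k = t, t divides c. s divides t, so s divides c. c divides s, so s = c. Since s ≤ z, c ≤ z.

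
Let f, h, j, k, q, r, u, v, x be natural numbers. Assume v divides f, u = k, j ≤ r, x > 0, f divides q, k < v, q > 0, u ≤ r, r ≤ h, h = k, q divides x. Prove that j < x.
h = k and r ≤ h, therefore r ≤ k. From u = k and u ≤ r, k ≤ r. r ≤ k, so r = k. Since j ≤ r, j ≤ k. Since k < v, j < v. From v divides f and f divides q, v divides q. Since q > 0, v ≤ q. From q divides x and x > 0, q ≤ x. v ≤ q, so v ≤ x. j < v, so j < x.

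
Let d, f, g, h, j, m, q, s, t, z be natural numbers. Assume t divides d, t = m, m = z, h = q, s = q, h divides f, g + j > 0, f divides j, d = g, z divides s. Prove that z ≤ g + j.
t = m and m = z, therefore t = z. Since t divides d, z divides d. d = g, so z divides g. From s = q and z divides s, z divides q. Because h = q and h divides f, q divides f. Since z divides q, z divides f. f divides j, so z divides j. Since z divides g, z divides g + j. From g + j > 0, z ≤ g + j.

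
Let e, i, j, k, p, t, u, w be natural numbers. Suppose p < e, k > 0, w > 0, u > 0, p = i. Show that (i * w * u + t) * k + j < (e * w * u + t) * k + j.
From p = i and p < e, i < e. w > 0, so i * w < e * w. u > 0, so i * w * u < e * w * u. Then i * w * u + t < e * w * u + t. k > 0, so (i * w * u + t) * k < (e * w * u + t) * k. Then (i * w * u + t) * k + j < (e * w * u + t) * k + j.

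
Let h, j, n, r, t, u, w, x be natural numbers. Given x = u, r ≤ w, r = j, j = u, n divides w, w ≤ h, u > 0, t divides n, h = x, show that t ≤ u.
h = x and x = u, therefore h = u. w ≤ h, so w ≤ u. r = j and j = u, thus r = u. Since r ≤ w, u ≤ w. From w ≤ u, w = u. t divides n and n divides w, thus t divides w. Since w = u, t divides u. Since u > 0, t ≤ u.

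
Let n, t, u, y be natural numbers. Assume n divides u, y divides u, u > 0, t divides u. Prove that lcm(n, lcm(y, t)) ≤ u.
Since y divides u and t divides u, lcm(y, t) divides u. n divides u, so lcm(n, lcm(y, t)) divides u. From u > 0, lcm(n, lcm(y, t)) ≤ u.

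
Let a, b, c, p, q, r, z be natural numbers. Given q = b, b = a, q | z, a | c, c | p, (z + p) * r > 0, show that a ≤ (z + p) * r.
q = b and b = a, hence q = a. Since q | z, a | z. Because a | c and c | p, a | p. From a | z, a | z + p. Then a | (z + p) * r. (z + p) * r > 0, so a ≤ (z + p) * r.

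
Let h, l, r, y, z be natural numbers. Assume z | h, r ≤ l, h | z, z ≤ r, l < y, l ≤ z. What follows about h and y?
h < y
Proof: z ≤ r and r ≤ l, thus z ≤ l. Since l ≤ z, l = z. From z | h and h | z, z = h. l = z, so l = h. l < y, so h < y.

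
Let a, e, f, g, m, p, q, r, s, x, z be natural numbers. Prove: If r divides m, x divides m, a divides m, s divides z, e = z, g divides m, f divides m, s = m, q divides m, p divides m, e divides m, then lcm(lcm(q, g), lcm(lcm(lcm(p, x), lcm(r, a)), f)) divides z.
s = m and s divides z, so m divides z. e = z and e divides m, so z divides m. Since m divides z, m = z. q divides m and g divides m, so lcm(q, g) divides m. p divides m and x divides m, therefore lcm(p, x) divides m. r divides m and a divides m, thus lcm(r, a) divides m. lcm(p, x) divides m, so lcm(lcm(p, x), lcm(r, a)) divides m. f divides m, so lcm(lcm(lcm(p, x), lcm(r, a)), f) divides m. lcm(q, g) divides m, so lcm(lcm(q, g), lcm(lcm(lcm(p, x), lcm(r, a)), f)) divides m. Since m = z, lcm(lcm(q, g), lcm(lcm(lcm(p, x), lcm(r, a)), f)) divides z.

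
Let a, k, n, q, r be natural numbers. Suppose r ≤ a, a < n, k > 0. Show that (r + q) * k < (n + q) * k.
From r ≤ a and a < n, r < n. Then r + q < n + q. Since k > 0, by multiplying by a positive, (r + q) * k < (n + q) * k.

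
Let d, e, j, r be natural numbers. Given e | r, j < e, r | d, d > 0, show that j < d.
From e | r and r | d, e | d. d > 0, so e ≤ d. Since j < e, j < d.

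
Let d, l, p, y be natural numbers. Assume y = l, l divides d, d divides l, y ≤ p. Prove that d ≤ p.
Since l divides d and d divides l, l = d. Since y = l, y = d. Since y ≤ p, d ≤ p.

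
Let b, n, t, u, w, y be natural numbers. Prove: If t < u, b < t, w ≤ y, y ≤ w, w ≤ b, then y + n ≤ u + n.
From w ≤ y and y ≤ w, w = y. Because w ≤ b and b < t, w < t. From t < u, w < u. Since w = y, y < u. Then y + n < u + n. Then y + n ≤ u + n.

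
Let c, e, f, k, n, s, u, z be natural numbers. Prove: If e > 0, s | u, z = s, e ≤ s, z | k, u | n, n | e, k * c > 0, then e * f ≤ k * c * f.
s | u and u | n, therefore s | n. From n | e, s | e. Since e > 0, s ≤ e. Because e ≤ s, s = e. z = s and z | k, therefore s | k. s = e, so e | k. Then e | k * c. k * c > 0, so e ≤ k * c. Then e * f ≤ k * c * f.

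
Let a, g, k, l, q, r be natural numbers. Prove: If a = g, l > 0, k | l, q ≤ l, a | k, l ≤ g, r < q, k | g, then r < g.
a = g and a | k, thus g | k. k | g, so k = g. k | l and l > 0, so k ≤ l. k = g, so g ≤ l. Since l ≤ g, l = g. r < q and q ≤ l, hence r < l. l = g, so r < g.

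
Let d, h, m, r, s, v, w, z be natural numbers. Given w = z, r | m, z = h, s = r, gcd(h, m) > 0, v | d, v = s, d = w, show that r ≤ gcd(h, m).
Because w = z and z = h, w = h. From v = s and v | d, s | d. s = r, so r | d. Since d = w, r | w. Since w = h, r | h. Since r | m, r | gcd(h, m). Because gcd(h, m) > 0, r ≤ gcd(h, m).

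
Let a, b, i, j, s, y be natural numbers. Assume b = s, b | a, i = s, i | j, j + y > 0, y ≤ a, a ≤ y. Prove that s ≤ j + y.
i = s and i | j, therefore s | j. a ≤ y and y ≤ a, thus a = y. b = s and b | a, hence s | a. a = y, so s | y. Since s | j, s | j + y. Since j + y > 0, s ≤ j + y.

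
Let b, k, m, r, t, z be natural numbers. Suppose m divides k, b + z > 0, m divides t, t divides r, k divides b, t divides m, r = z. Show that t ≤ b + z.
m divides t and t divides m, hence m = t. m divides k and k divides b, thus m divides b. Since m = t, t divides b. r = z and t divides r, so t divides z. Since t divides b, t divides b + z. Since b + z > 0, t ≤ b + z.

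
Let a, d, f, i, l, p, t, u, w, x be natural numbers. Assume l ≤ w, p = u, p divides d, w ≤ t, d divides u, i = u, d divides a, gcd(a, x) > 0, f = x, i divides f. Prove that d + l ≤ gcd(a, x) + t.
p = u and p divides d, hence u divides d. Since d divides u, u = d. f = x and i divides f, so i divides x. Since i = u, u divides x. Since u = d, d divides x. Since d divides a, d divides gcd(a, x). gcd(a, x) > 0, so d ≤ gcd(a, x). Since l ≤ w and w ≤ t, l ≤ t. Since d ≤ gcd(a, x), d + l ≤ gcd(a, x) + t.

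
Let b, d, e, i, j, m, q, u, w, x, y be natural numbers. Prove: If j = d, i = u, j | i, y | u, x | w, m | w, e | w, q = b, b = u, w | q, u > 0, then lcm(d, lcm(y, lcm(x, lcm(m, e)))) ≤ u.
i = u and j | i, thus j | u. Since j = d, d | u. From m | w and e | w, lcm(m, e) | w. x | w, so lcm(x, lcm(m, e)) | w. Since q = b and b = u, q = u. w | q, so w | u. lcm(x, lcm(m, e)) | w, so lcm(x, lcm(m, e)) | u. Since y | u, lcm(y, lcm(x, lcm(m, e))) | u. Since d | u, lcm(d, lcm(y, lcm(x, lcm(m, e)))) | u. u > 0, so lcm(d, lcm(y, lcm(x, lcm(m, e)))) ≤ u.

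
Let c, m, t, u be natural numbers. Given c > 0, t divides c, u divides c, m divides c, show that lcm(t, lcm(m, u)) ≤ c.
From m divides c and u divides c, lcm(m, u) divides c. t divides c, so lcm(t, lcm(m, u)) divides c. c > 0, so lcm(t, lcm(m, u)) ≤ c.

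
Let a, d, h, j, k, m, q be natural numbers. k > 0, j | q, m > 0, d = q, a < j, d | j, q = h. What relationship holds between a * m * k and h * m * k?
a * m * k < h * m * k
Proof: Because d = q and d | j, q | j. j | q, so j = q. Since q = h, j = h. a < j, so a < h. Since m > 0, a * m < h * m. Since k > 0, a * m * k < h * m * k.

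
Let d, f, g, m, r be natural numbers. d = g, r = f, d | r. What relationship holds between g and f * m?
g | f * m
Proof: r = f and d | r, therefore d | f. d = g, so g | f. Then g | f * m.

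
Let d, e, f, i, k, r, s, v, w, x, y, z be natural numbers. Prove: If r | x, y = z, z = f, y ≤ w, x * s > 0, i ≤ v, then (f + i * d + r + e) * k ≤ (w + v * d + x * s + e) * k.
y = z and z = f, therefore y = f. Since y ≤ w, f ≤ w. i ≤ v, hence i * d ≤ v * d. Since f ≤ w, f + i * d ≤ w + v * d. Because r | x, r | x * s. Since x * s > 0, r ≤ x * s. Since f + i * d ≤ w + v * d, f + i * d + r ≤ w + v * d + x * s. Then f + i * d + r + e ≤ w + v * d + x * s + e. Then (f + i * d + r + e) * k ≤ (w + v * d + x * s + e) * k.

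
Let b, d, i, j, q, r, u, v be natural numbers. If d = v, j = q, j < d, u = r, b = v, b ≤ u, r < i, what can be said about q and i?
q < i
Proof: j = q and j < d, therefore q < d. From d = v, q < v. b = v and b ≤ u, so v ≤ u. u = r, so v ≤ r. Since r < i, v < i. q < v, so q < i.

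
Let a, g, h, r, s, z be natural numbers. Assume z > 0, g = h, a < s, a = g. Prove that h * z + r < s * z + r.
a = g and g = h, therefore a = h. Since a < s, h < s. Because z > 0, by multiplying by a positive, h * z < s * z. Then h * z + r < s * z + r.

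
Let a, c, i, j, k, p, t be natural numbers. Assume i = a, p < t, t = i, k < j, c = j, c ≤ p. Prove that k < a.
Because t = i and i = a, t = a. c ≤ p and p < t, so c < t. c = j, so j < t. Since t = a, j < a. k < j, so k < a.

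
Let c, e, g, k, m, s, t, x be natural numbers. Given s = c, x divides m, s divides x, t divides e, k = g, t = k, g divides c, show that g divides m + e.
s = c and s divides x, therefore c divides x. Since g divides c, g divides x. Since x divides m, g divides m. t = k and k = g, hence t = g. t divides e, so g divides e. Since g divides m, g divides m + e.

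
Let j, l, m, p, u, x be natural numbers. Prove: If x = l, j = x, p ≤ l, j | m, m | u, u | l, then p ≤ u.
Since j = x and j | m, x | m. x = l, so l | m. Since m | u, l | u. Since u | l, l = u. p ≤ l, so p ≤ u.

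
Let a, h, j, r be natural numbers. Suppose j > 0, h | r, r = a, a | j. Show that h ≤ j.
Since r = a and h | r, h | a. Since a | j, h | j. Since j > 0, h ≤ j.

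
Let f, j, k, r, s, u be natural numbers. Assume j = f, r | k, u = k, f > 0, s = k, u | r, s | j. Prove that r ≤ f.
u = k and u | r, thus k | r. From r | k, k = r. Since s = k, s = r. Since j = f and s | j, s | f. f > 0, so s ≤ f. s = r, so r ≤ f.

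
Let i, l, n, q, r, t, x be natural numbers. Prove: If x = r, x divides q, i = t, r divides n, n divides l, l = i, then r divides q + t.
Because x = r and x divides q, r divides q. l = i and n divides l, therefore n divides i. Since i = t, n divides t. Since r divides n, r divides t. From r divides q, r divides q + t.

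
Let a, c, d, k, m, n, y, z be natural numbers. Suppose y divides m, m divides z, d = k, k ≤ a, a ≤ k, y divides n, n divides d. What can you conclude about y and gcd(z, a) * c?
y divides gcd(z, a) * c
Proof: Because y divides m and m divides z, y divides z. From k ≤ a and a ≤ k, k = a. From d = k, d = a. y divides n and n divides d, hence y divides d. Since d = a, y divides a. Since y divides z, y divides gcd(z, a). Then y divides gcd(z, a) * c.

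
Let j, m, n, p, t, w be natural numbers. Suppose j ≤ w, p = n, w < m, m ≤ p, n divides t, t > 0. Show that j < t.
w < m and m ≤ p, so w < p. p = n, so w < n. Since j ≤ w, j < n. n divides t and t > 0, therefore n ≤ t. j < n, so j < t.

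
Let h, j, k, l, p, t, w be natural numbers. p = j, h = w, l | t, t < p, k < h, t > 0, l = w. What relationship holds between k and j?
k < j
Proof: h = w and k < h, hence k < w. l = w and l | t, therefore w | t. t > 0, so w ≤ t. Because k < w, k < t. p = j and t < p, so t < j. Since k < t, k < j.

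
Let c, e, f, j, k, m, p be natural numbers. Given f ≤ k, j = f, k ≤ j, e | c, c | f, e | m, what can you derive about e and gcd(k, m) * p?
e | gcd(k, m) * p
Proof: j = f and k ≤ j, thus k ≤ f. Since f ≤ k, f = k. Since e | c and c | f, e | f. Since f = k, e | k. e | m, so e | gcd(k, m). Then e | gcd(k, m) * p.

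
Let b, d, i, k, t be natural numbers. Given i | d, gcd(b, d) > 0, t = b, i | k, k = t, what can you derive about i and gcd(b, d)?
i ≤ gcd(b, d)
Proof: k = t and t = b, thus k = b. From i | k, i | b. i | d, so i | gcd(b, d). Since gcd(b, d) > 0, i ≤ gcd(b, d).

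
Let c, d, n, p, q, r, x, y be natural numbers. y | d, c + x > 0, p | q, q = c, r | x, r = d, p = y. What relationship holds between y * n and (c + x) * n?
y * n ≤ (c + x) * n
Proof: q = c and p | q, hence p | c. Since p = y, y | c. Because r = d and r | x, d | x. Since y | d, y | x. Since y | c, y | c + x. Since c + x > 0, y ≤ c + x. Then y * n ≤ (c + x) * n.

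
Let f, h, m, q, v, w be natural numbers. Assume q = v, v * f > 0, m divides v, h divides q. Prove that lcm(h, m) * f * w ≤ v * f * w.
q = v and h divides q, hence h divides v. Since m divides v, lcm(h, m) divides v. Then lcm(h, m) * f divides v * f. v * f > 0, so lcm(h, m) * f ≤ v * f. By multiplying by a non-negative, lcm(h, m) * f * w ≤ v * f * w.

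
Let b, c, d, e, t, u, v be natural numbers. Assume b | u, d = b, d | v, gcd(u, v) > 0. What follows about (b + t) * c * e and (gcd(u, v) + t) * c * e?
(b + t) * c * e ≤ (gcd(u, v) + t) * c * e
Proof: From d = b and d | v, b | v. Since b | u, b | gcd(u, v). Since gcd(u, v) > 0, b ≤ gcd(u, v). Then b + t ≤ gcd(u, v) + t. Then (b + t) * c ≤ (gcd(u, v) + t) * c. Then (b + t) * c * e ≤ (gcd(u, v) + t) * c * e.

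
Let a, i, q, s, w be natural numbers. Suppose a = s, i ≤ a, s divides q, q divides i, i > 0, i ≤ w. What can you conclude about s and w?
s ≤ w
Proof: a = s and i ≤ a, therefore i ≤ s. Since s divides q and q divides i, s divides i. Since i > 0, s ≤ i. Since i ≤ s, i = s. i ≤ w, so s ≤ w.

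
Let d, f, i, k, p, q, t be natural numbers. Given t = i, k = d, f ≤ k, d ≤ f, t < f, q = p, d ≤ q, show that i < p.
k = d and f ≤ k, so f ≤ d. Since d ≤ f, f = d. t < f, so t < d. Since t = i, i < d. Since q = p and d ≤ q, d ≤ p. i < d, so i < p.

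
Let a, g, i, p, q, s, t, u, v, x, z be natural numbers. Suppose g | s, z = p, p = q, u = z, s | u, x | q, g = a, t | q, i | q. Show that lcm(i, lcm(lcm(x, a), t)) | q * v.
g = a and g | s, so a | s. u = z and z = p, therefore u = p. p = q, so u = q. Since s | u, s | q. From a | s, a | q. x | q, so lcm(x, a) | q. Since t | q, lcm(lcm(x, a), t) | q. Since i | q, lcm(i, lcm(lcm(x, a), t)) | q. Then lcm(i, lcm(lcm(x, a), t)) | q * v.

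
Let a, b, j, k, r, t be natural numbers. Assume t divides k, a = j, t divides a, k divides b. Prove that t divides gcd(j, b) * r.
Because a = j and t divides a, t divides j. t divides k and k divides b, therefore t divides b. Because t divides j, t divides gcd(j, b). Then t divides gcd(j, b) * r.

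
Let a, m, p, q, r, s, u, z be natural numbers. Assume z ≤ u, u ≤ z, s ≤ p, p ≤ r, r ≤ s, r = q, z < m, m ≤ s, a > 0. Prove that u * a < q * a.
Because z ≤ u and u ≤ z, z = u. Because s ≤ p and p ≤ r, s ≤ r. r ≤ s, so s = r. r = q, so s = q. From z < m and m ≤ s, z < s. s = q, so z < q. z = u, so u < q. Since a > 0, by multiplying by a positive, u * a < q * a.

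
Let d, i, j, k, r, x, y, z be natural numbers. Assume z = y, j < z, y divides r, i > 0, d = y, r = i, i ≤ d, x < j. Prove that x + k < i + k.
From r = i and y divides r, y divides i. Since i > 0, y ≤ i. d = y and i ≤ d, hence i ≤ y. Since y ≤ i, y = i. z = y and j < z, thus j < y. Since x < j, x < y. Because y = i, x < i. Then x + k < i + k.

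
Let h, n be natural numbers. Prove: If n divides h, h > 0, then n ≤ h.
n divides h and h > 0. By divisors are at most what they divide, n ≤ h.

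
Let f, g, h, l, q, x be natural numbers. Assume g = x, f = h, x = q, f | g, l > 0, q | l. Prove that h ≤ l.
g = x and f | g, hence f | x. x = q, so f | q. q | l, so f | l. Because f = h, h | l. l > 0, so h ≤ l.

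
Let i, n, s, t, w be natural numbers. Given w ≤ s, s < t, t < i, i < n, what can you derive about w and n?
w < n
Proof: Since w ≤ s and s < t, w < t. From t < i, w < i. i < n, so w < n.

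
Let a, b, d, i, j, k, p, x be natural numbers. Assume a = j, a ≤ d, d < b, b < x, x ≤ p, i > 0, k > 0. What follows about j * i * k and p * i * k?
j * i * k < p * i * k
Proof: Because d < b and b < x, d < x. Since a ≤ d, a < x. From a = j, j < x. x ≤ p, so j < p. Since i > 0, by multiplying by a positive, j * i < p * i. Since k > 0, by multiplying by a positive, j * i * k < p * i * k.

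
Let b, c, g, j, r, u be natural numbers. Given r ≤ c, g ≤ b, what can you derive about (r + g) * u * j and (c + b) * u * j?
(r + g) * u * j ≤ (c + b) * u * j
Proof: From r ≤ c and g ≤ b, r + g ≤ c + b. By multiplying by a non-negative, (r + g) * u ≤ (c + b) * u. By multiplying by a non-negative, (r + g) * u * j ≤ (c + b) * u * j.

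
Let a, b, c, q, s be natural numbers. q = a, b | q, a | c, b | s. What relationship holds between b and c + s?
b | c + s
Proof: Since q = a and b | q, b | a. a | c, so b | c. Since b | s, b | c + s.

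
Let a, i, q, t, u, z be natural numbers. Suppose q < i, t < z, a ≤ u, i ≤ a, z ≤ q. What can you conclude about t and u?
t < u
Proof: t < z and z ≤ q, hence t < q. i ≤ a and a ≤ u, thus i ≤ u. Since q < i, q < u. t < q, so t < u.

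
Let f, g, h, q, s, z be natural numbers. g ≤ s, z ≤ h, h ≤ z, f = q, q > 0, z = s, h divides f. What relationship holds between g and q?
g ≤ q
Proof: h ≤ z and z ≤ h, therefore h = z. From z = s, h = s. Because f = q and h divides f, h divides q. h = s, so s divides q. q > 0, so s ≤ q. Since g ≤ s, g ≤ q.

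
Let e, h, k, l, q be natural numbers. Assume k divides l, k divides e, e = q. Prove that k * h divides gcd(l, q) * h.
From e = q and k divides e, k divides q. Because k divides l, k divides gcd(l, q). Then k * h divides gcd(l, q) * h.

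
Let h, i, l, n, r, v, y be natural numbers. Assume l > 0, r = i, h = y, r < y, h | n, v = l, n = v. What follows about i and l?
i < l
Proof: Because r = i and r < y, i < y. n = v and v = l, thus n = l. From h = y and h | n, y | n. n = l, so y | l. l > 0, so y ≤ l. i < y, so i < l.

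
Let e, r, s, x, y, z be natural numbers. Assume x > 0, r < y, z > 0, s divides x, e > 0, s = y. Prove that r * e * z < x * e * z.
Since s = y and s divides x, y divides x. x > 0, so y ≤ x. r < y, so r < x. Since e > 0, by multiplying by a positive, r * e < x * e. Because z > 0, by multiplying by a positive, r * e * z < x * e * z.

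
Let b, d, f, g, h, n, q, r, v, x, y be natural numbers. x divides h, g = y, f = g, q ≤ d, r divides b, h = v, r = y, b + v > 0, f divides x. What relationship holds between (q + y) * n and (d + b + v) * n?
(q + y) * n ≤ (d + b + v) * n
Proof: Because r = y and r divides b, y divides b. f = g and g = y, so f = y. Since f divides x and x divides h, f divides h. f = y, so y divides h. h = v, so y divides v. Since y divides b, y divides b + v. b + v > 0, so y ≤ b + v. q ≤ d, so q + y ≤ d + b + v. By multiplying by a non-negative, (q + y) * n ≤ (d + b + v) * n.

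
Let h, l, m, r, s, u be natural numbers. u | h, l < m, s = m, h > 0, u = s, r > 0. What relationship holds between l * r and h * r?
l * r < h * r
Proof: u = s and s = m, therefore u = m. From u | h, m | h. From h > 0, m ≤ h. Since l < m, l < h. Because r > 0, l * r < h * r.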